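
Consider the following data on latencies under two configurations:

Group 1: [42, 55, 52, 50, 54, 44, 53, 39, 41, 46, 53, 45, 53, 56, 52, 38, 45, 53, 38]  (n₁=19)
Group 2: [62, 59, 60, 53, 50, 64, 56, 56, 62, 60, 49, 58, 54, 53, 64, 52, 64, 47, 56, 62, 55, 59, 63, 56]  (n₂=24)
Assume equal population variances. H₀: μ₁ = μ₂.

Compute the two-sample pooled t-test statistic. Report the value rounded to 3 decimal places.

x̄₁=47.842, s₁=6.185, n₁=19
x̄₂=57.250, s₂=4.980, n₂=24
s_p² = [18·6.185² + 23·4.980²]/41 = 30.7080
SE = √(s_p²·(1/19+1/24)) = 1.7017
t = (47.842−57.250)/1.7017 = -5.5286
df = 41

test statistic = -5.529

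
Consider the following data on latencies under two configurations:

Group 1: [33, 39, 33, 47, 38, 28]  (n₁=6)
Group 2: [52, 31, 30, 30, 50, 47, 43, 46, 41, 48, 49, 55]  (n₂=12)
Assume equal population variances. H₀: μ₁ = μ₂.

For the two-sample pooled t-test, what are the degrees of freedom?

degrees of freedom = 16

df = n₁ + n₂ − 2 = 6 + 12 − 2 = 16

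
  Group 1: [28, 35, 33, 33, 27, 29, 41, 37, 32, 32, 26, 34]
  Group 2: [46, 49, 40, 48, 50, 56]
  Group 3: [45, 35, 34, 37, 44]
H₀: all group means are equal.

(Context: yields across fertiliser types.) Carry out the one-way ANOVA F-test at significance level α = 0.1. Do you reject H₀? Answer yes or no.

Group means [32.25, 48.17, 39.00], grand mean 37.870
SSB = Σnᵢ(x̄ᵢ−x̄)² = 1021.525; SSW = ΣΣ(x−x̄ᵢ)² = 449.083
MSB = 1021.525/2 = 510.7627; MSW = 449.083/20 = 22.4542
F = MSB/MSW = 22.7469
df = (2, 20)
p-value (upper-tail) = 0.00001
At α=0.1: p < α → reject H₀

reject H₀: yes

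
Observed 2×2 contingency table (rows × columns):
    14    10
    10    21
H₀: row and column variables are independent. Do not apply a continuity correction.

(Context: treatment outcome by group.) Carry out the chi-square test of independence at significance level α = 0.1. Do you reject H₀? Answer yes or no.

Row totals [24, 31], col totals [24, 31], n=55
χ² = (14−10.47)²/10.47 + (10−13.53)²/13.53 + (10−13.53)²/13.53 + (21−17.47)²/17.47 = 3.7396
df = 1
p-value (upper-tail) = 0.05314
At α=0.1: p < α → reject H₀

reject H₀: yes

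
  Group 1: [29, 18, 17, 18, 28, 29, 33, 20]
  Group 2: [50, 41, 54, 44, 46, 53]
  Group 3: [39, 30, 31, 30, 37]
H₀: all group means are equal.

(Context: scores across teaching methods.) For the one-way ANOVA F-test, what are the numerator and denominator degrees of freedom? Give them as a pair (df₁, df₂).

degrees of freedom = [2, 16]

k = 3 groups, N = 19 total
df = (k−1, N−k) = (3−1, 19−3) = (2, 16)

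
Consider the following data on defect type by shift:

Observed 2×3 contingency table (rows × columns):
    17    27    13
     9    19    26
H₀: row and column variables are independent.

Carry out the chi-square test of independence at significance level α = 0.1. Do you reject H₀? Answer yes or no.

reject H₀: yes

Row totals [57, 54], col totals [26, 46, 39], n=111
χ² = (17−13.35)²/13.35 + (27−23.62)²/23.62 + (13−20.03)²/20.03 + (9−12.65)²/12.65 + (19−22.38)²/22.38 + (26−18.97)²/18.97 = 8.1110
df = 2
p-value (upper-tail) = 0.01733
At α=0.1: p < α → reject H₀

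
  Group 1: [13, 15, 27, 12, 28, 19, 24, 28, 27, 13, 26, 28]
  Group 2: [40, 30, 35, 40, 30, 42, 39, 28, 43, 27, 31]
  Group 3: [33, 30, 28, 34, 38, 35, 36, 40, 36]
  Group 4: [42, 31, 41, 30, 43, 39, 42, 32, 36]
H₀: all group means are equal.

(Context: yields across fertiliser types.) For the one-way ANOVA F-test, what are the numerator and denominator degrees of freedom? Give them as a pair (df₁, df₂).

k = 4 groups, N = 41 total
df = (k−1, N−k) = (4−1, 41−4) = (3, 37)

degrees of freedom = [3, 37]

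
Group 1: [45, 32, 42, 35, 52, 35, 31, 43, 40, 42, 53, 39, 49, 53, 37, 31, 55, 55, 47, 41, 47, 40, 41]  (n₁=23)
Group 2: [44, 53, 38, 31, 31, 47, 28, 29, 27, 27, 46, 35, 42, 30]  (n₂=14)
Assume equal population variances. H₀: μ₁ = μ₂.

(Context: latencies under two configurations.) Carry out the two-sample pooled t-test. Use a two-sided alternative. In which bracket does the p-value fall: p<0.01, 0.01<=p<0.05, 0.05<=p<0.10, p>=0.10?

p-value bracket: 0.01<=p<0.05

x̄₁=42.826, s₁=7.560, n₁=23
x̄₂=36.286, s₂=8.660, n₂=14
s_p² = [22·7.560² + 13·8.660²]/35 = 63.7760
SE = √(s_p²·(1/23+1/14)) = 2.7071
t = (42.826−36.286)/2.7071 = 2.4160
df = 35
p-value (two-sided) = 0.02105
→ bracket: 0.01<=p<0.05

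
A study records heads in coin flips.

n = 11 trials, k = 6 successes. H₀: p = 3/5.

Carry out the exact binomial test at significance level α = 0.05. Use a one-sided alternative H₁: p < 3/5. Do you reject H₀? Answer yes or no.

reject H₀: no

Exact binomial: n=11, k=6, p₀=3/5=0.6000
P(X≤6) from Σ C(n,i)·p₀^i·(1−p₀)^(n−i)
p-value (one-sided, H₁ less) = 0.46723
At α=0.05: p ≥ α → fail to reject H₀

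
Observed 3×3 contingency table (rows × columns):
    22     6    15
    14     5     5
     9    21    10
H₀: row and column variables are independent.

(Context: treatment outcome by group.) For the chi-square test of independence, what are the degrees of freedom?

df = (r−1)(c−1) = (3−1)·(3−1) = 4

degrees of freedom = 4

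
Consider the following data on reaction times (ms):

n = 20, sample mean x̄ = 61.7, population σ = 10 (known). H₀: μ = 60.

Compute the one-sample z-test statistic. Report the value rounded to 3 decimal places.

SE = σ/√n = 10/√20 = 2.2361
z = (x̄−μ₀)/SE = (61.7−60)/2.2361 = 0.7603

test statistic = 0.760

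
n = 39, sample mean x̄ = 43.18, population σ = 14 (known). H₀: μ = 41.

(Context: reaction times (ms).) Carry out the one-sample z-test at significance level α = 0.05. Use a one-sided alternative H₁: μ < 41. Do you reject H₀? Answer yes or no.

reject H₀: no

SE = σ/√n = 14/√39 = 2.2418
z = (x̄−μ₀)/SE = (43.18−41)/2.2418 = 0.9724
p-value (one-sided, H₁ less) = 0.83458
At α=0.05: p ≥ α → fail to reject H₀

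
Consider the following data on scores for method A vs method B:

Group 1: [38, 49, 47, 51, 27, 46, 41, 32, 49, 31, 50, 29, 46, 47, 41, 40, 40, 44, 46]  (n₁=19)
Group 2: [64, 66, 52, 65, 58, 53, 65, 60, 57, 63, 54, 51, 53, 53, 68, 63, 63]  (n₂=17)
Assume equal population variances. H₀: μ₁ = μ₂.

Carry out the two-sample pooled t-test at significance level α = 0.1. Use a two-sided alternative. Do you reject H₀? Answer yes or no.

x̄₁=41.789, s₁=7.398, n₁=19
x̄₂=59.294, s₂=5.731, n₂=17
s_p² = [18·7.398² + 16·5.731²]/34 = 44.4320
SE = √(s_p²·(1/19+1/17)) = 2.2253
t = (41.789−59.294)/2.2253 = -7.8660
df = 34
p-value (two-sided) = 0.00000
At α=0.1: p < α → reject H₀

reject H₀: yes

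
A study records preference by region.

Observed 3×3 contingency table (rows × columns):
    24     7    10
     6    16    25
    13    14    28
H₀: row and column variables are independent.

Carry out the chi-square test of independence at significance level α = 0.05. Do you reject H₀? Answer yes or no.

Row totals [41, 47, 55], col totals [43, 37, 63], n=143
χ² = (24−12.33)²/12.33 + (7−10.61)²/10.61 + (10−18.06)²/18.06 + (6−14.13)²/14.13 + (16−12.16)²/12.16 + (25−20.71)²/20.71 + (13−16.54)²/16.54 + (14−14.23)²/14.23 + (28−24.23)²/24.23 = 24.0052
df = 4
p-value (upper-tail) = 0.00008
At α=0.05: p < α → reject H₀

reject H₀: yes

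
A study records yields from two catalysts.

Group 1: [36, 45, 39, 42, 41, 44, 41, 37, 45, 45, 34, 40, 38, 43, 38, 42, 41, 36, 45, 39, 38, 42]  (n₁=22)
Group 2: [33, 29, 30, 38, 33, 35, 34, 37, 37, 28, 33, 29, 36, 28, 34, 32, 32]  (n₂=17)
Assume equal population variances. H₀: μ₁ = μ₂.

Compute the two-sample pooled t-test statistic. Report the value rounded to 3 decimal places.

x̄₁=40.500, s₁=3.277, n₁=22
x̄₂=32.824, s₂=3.206, n₂=17
s_p² = [21·3.277² + 16·3.206²]/37 = 10.5397
SE = √(s_p²·(1/22+1/17)) = 1.0484
t = (40.500−32.824)/1.0484 = 7.3223
df = 37

test statistic = 7.322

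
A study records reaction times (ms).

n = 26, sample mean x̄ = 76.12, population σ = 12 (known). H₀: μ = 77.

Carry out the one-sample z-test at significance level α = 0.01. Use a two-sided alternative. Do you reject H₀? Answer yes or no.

reject H₀: no

SE = σ/√n = 12/√26 = 2.3534
z = (x̄−μ₀)/SE = (76.12−77)/2.3534 = -0.3739
p-value (two-sided) = 0.70846
At α=0.01: p ≥ α → fail to reject H₀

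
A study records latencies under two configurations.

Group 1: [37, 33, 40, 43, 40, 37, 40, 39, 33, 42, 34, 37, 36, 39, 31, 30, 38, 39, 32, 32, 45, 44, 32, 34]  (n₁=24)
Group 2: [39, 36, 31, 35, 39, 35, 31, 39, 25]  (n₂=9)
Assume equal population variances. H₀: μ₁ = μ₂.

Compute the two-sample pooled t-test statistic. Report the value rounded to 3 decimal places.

x̄₁=36.958, s₁=4.298, n₁=24
x̄₂=34.444, s₂=4.720, n₂=9
s_p² = [23·4.298² + 8·4.720²]/31 = 19.4574
SE = √(s_p²·(1/24+1/9)) = 1.7241
t = (36.958−34.444)/1.7241 = 1.4581
df = 31

test statistic = 1.458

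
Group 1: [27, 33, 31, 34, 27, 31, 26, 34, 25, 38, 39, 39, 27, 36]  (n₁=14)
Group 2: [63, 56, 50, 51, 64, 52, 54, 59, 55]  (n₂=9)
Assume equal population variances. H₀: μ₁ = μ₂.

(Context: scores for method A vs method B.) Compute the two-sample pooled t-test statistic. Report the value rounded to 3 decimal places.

test statistic = -11.269

x̄₁=31.929, s₁=4.969, n₁=14
x̄₂=56.000, s₂=5.050, n₂=9
s_p² = [13·4.969² + 8·5.050²]/21 = 24.9966
SE = √(s_p²·(1/14+1/9)) = 2.1361
t = (31.929−56.000)/2.1361 = -11.2689
df = 21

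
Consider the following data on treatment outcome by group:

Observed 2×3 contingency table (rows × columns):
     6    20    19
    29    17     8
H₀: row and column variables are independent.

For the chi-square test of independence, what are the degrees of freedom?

df = (r−1)(c−1) = (2−1)·(3−1) = 2

degrees of freedom = 2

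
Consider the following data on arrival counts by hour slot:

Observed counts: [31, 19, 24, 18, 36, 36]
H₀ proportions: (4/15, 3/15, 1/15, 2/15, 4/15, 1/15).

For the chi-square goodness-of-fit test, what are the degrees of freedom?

degrees of freedom = 5

df = k − 1 = 6 − 1 = 5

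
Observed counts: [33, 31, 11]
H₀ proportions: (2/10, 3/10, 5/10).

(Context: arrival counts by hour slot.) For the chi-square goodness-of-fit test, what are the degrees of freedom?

df = k − 1 = 3 − 1 = 2

degrees of freedom = 2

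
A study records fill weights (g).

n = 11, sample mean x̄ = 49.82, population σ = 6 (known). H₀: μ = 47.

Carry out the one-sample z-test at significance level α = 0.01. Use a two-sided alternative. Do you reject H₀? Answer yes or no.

SE = σ/√n = 6/√11 = 1.8091
z = (x̄−μ₀)/SE = (49.82−47)/1.8091 = 1.5588
p-value (two-sided) = 0.11904
At α=0.01: p ≥ α → fail to reject H₀

reject H₀: no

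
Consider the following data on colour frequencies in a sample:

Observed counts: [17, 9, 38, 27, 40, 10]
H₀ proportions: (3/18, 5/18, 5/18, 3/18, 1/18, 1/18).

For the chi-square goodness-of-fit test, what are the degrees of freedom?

df = k − 1 = 6 − 1 = 5

degrees of freedom = 5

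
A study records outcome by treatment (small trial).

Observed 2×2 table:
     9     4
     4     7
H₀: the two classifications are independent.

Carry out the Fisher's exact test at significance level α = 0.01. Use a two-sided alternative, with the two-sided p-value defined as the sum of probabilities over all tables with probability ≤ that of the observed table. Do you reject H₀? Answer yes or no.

reject H₀: no

Margins: r₁=13, r₂=11, c₁=13, c₂=11, n=24
p_obs = C(13,9)·C(11,4)/C(24,13); sum pmf over tables with pmf ≤ p_obs
p-value (two-sided) = 0.21733
At α=0.01: p ≥ α → fail to reject H₀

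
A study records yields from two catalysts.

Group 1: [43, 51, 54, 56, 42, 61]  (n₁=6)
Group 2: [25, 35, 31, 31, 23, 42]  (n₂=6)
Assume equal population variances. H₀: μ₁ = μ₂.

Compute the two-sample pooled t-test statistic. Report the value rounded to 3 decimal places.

test statistic = 4.824

x̄₁=51.167, s₁=7.468, n₁=6
x̄₂=31.167, s₂=6.882, n₂=6
s_p² = [5·7.468² + 5·6.882²]/10 = 51.5667
SE = √(s_p²·(1/6+1/6)) = 4.1459
t = (51.167−31.167)/4.1459 = 4.8240
df = 10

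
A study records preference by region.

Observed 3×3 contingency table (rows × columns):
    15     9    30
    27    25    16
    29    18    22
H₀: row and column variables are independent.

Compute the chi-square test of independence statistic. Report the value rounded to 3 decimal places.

Row totals [54, 68, 69], col totals [71, 52, 68], n=191
χ² = (15−20.07)²/20.07 + (9−14.70)²/14.70 + (30−19.23)²/19.23 + (27−25.28)²/25.28 + (25−18.51)²/18.51 + (16−24.21)²/24.21 + (29−25.65)²/25.65 + (18−18.79)²/18.79 + (22−24.57)²/24.57 = 15.4449
df = 4

test statistic = 15.445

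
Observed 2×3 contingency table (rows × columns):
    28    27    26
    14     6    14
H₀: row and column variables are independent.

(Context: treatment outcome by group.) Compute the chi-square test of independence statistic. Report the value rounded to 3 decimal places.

Row totals [81, 34], col totals [42, 33, 40], n=115
χ² = (28−29.58)²/29.58 + (27−23.24)²/23.24 + (26−28.17)²/28.17 + (14−12.42)²/12.42 + (6−9.76)²/9.76 + (14−11.83)²/11.83 = 2.9072
df = 2

test statistic = 2.907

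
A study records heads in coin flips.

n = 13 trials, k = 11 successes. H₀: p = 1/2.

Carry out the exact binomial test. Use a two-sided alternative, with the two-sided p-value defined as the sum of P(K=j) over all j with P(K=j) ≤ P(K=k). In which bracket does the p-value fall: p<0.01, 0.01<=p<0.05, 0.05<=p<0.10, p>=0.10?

Exact binomial: n=13, k=11, p₀=1/2=0.5000
P(X=j) = C(n,j)·p₀^j·(1−p₀)^(n−j); p = Σ P(X=j) over j with P(X=j) ≤ P(X=11)
p-value (two-sided) = 0.02246
→ bracket: 0.01<=p<0.05

p-value bracket: 0.01<=p<0.05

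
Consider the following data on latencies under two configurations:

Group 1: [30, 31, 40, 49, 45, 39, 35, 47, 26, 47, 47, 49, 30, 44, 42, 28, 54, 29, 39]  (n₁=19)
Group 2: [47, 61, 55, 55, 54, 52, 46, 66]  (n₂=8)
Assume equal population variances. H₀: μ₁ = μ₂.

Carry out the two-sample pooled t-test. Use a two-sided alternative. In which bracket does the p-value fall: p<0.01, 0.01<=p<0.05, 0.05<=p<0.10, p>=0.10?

x̄₁=39.526, s₁=8.546, n₁=19
x̄₂=54.500, s₂=6.655, n₂=8
s_p² = [18·8.546² + 7·6.655²]/25 = 64.9895
SE = √(s_p²·(1/19+1/8)) = 3.3977
t = (39.526−54.500)/3.3977 = -4.4070
df = 25
p-value (two-sided) = 0.00017
→ bracket: p<0.01

p-value bracket: p<0.01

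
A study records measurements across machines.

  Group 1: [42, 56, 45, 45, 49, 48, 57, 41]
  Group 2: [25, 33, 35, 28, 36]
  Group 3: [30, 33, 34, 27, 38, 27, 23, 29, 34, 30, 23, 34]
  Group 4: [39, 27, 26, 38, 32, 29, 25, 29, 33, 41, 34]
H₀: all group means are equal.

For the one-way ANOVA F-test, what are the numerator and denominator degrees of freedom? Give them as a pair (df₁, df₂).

k = 4 groups, N = 36 total
df = (k−1, N−k) = (4−1, 36−4) = (3, 32)

degrees of freedom = [3, 32]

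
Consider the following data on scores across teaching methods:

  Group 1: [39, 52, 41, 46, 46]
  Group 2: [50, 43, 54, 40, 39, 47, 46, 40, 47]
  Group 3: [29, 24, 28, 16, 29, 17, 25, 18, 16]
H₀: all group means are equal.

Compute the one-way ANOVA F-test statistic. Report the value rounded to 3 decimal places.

test statistic = 49.255

Group means [44.80, 45.11, 22.44], grand mean 36.174
SSB = Σnᵢ(x̄ᵢ−x̄)² = 2787.393; SSW = ΣΣ(x−x̄ᵢ)² = 565.911
MSB = 2787.393/2 = 1393.6966; MSW = 565.911/20 = 28.2956
F = MSB/MSW = 49.2550
df = (2, 20)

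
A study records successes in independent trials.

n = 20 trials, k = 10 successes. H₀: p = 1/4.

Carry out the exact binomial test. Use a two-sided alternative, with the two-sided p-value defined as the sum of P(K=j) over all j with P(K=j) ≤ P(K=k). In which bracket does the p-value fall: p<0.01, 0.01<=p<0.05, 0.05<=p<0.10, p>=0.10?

p-value bracket: 0.01<=p<0.05

Exact binomial: n=20, k=10, p₀=1/4=0.2500
P(X=j) = C(n,j)·p₀^j·(1−p₀)^(n−j); p = Σ P(X=j) over j with P(X=j) ≤ P(X=10)
p-value (two-sided) = 0.01704
→ bracket: 0.01<=p<0.05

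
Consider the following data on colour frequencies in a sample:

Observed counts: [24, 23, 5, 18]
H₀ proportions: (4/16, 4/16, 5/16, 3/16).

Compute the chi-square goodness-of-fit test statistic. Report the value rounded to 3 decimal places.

test statistic = 18.971

n = 70; E_i = n·p_i = [17.50, 17.50, 21.88, 13.12]
χ² = (24−17.50)²/17.50 + (23−17.50)²/17.50 + (5−21.88)²/21.88 + (18−13.12)²/13.12 = 18.9714
df = 3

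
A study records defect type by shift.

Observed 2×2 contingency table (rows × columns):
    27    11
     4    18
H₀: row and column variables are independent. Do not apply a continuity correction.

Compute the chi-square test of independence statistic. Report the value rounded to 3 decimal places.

Row totals [38, 22], col totals [31, 29], n=60
χ² = (27−19.63)²/19.63 + (11−18.37)²/18.37 + (4−11.37)²/11.37 + (18−10.63)²/10.63 = 15.5966
df = 1

test statistic = 15.597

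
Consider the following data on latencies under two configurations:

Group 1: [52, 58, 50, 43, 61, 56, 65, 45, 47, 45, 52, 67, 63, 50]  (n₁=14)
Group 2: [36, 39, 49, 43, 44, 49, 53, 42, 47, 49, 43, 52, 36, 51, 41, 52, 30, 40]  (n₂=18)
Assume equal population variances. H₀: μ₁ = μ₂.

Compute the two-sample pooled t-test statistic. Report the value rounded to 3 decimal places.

x̄₁=53.857, s₁=7.902, n₁=14
x̄₂=44.222, s₂=6.513, n₂=18
s_p² = [13·7.902² + 17·6.513²]/30 = 51.0942
SE = √(s_p²·(1/14+1/18)) = 2.5472
t = (53.857−44.222)/2.5472 = 3.7826
df = 30

test statistic = 3.783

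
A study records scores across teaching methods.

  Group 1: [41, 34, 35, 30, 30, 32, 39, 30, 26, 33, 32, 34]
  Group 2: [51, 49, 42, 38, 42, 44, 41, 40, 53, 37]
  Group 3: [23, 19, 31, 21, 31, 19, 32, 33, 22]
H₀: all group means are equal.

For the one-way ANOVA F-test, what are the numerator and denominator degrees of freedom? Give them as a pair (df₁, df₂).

k = 3 groups, N = 31 total
df = (k−1, N−k) = (3−1, 31−3) = (2, 28)

degrees of freedom = [2, 28]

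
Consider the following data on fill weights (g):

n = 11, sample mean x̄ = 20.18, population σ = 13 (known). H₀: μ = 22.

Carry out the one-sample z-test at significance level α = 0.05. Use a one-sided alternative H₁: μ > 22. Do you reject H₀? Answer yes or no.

reject H₀: no

SE = σ/√n = 13/√11 = 3.9196
z = (x̄−μ₀)/SE = (20.18−22)/3.9196 = -0.4643
p-value (one-sided, H₁ greater) = 0.67879
At α=0.05: p ≥ α → fail to reject H₀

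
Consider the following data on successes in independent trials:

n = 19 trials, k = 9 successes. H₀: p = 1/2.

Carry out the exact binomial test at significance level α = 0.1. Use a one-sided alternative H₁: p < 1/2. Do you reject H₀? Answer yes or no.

reject H₀: no

Exact binomial: n=19, k=9, p₀=1/2=0.5000
P(X≤9) from Σ C(n,i)·p₀^i·(1−p₀)^(n−i)
p-value (one-sided, H₁ less) = 0.50000
At α=0.1: p ≥ α → fail to reject H₀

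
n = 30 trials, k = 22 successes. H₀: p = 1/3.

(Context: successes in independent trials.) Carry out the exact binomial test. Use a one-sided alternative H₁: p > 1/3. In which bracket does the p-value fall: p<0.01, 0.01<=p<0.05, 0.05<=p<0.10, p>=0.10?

Exact binomial: n=30, k=22, p₀=1/3=0.3333
P(X≥22) from Σ C(n,i)·p₀^i·(1−p₀)^(n−i)
p-value (one-sided, H₁ greater) = 0.00001
→ bracket: p<0.01

p-value bracket: p<0.01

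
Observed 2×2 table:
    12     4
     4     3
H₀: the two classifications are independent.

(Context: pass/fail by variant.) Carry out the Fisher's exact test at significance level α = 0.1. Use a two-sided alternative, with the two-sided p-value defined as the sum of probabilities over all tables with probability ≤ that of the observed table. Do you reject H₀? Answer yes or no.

Margins: r₁=16, r₂=7, c₁=16, c₂=7, n=23
p_obs = C(16,12)·C(7,4)/C(23,16); sum pmf over tables with pmf ≤ p_obs
p-value (two-sided) = 0.62584
At α=0.1: p ≥ α → fail to reject H₀

reject H₀: no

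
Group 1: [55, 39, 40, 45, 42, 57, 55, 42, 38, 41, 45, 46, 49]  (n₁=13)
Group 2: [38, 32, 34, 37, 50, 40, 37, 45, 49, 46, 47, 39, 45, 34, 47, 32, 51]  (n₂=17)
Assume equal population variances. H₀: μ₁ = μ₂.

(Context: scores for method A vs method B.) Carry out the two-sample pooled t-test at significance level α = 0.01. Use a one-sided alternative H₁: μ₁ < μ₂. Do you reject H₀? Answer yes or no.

reject H₀: no

x̄₁=45.692, s₁=6.447, n₁=13
x̄₂=41.353, s₂=6.509, n₂=17
s_p² = [12·6.447² + 16·6.509²]/28 = 42.0233
SE = √(s_p²·(1/13+1/17)) = 2.3884
t = (45.692−41.353)/2.3884 = 1.8168
df = 28
p-value (one-sided, H₁ less) = 0.96002
At α=0.01: p ≥ α → fail to reject H₀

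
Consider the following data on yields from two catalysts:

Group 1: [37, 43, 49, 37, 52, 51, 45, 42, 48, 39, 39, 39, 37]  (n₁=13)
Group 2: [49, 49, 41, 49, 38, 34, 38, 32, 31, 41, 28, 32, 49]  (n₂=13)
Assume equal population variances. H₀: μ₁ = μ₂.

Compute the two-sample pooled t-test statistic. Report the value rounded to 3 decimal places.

x̄₁=42.923, s₁=5.530, n₁=13
x̄₂=39.308, s₂=7.729, n₂=13
s_p² = [12·5.530² + 12·7.729²]/24 = 45.1538
SE = √(s_p²·(1/13+1/13)) = 2.6357
t = (42.923−39.308)/2.6357 = 1.3717
df = 24

test statistic = 1.372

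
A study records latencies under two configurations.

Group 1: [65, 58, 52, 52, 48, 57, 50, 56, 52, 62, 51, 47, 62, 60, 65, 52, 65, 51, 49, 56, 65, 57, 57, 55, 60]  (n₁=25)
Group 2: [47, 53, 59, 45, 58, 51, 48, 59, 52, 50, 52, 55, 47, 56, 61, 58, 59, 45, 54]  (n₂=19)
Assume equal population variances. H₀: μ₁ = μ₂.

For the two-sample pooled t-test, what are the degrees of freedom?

degrees of freedom = 42

df = n₁ + n₂ − 2 = 25 + 19 − 2 = 42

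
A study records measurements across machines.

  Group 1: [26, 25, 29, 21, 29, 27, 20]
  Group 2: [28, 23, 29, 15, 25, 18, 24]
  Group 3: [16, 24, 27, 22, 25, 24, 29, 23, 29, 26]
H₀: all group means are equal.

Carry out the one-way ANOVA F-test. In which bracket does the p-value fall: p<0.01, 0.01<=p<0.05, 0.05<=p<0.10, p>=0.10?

p-value bracket: p>=0.10

Group means [25.29, 23.14, 24.50], grand mean 24.333
SSB = Σnᵢ(x̄ᵢ−x̄)² = 16.548; SSW = ΣΣ(x−x̄ᵢ)² = 362.786
MSB = 16.548/2 = 8.2738; MSW = 362.786/21 = 17.2755
F = MSB/MSW = 0.4789
df = (2, 21)
p-value (upper-tail) = 0.62605
→ bracket: p>=0.10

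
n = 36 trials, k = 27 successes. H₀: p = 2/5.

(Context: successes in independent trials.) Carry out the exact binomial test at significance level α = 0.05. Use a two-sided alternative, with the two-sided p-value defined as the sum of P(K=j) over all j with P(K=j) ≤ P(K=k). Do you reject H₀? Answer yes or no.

reject H₀: yes

Exact binomial: n=36, k=27, p₀=2/5=0.4000
P(X=j) = C(n,j)·p₀^j·(1−p₀)^(n−j); p = Σ P(X=j) over j with P(X=j) ≤ P(X=27)
p-value (two-sided) = 0.00002
At α=0.05: p < α → reject H₀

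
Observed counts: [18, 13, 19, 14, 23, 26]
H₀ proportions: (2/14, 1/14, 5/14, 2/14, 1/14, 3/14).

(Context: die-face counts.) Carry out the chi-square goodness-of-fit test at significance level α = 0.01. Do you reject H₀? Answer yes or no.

reject H₀: yes

n = 113; E_i = n·p_i = [16.14, 8.07, 40.36, 16.14, 8.07, 24.21]
χ² = (18−16.14)²/16.14 + (13−8.07)²/8.07 + (19−40.36)²/40.36 + (14−16.14)²/16.14 + (23−8.07)²/8.07 + (26−24.21)²/24.21 = 42.5528
df = 5
p-value (upper-tail) = 0.00000
At α=0.01: p < α → reject H₀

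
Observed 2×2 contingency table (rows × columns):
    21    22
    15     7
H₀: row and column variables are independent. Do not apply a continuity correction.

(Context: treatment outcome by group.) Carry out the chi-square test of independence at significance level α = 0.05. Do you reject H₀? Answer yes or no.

Row totals [43, 22], col totals [36, 29], n=65
χ² = (21−23.82)²/23.82 + (22−19.18)²/19.18 + (15−12.18)²/12.18 + (7−9.82)²/9.82 = 2.2041
df = 1
p-value (upper-tail) = 0.13765
At α=0.05: p ≥ α → fail to reject H₀

reject H₀: no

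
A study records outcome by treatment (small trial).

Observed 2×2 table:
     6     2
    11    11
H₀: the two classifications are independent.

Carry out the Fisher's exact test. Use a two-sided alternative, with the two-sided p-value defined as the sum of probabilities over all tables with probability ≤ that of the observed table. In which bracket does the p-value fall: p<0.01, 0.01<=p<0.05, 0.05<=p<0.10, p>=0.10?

p-value bracket: p>=0.10

Margins: r₁=8, r₂=22, c₁=17, c₂=13, n=30
p_obs = C(8,6)·C(22,11)/C(30,17); sum pmf over tables with pmf ≤ p_obs
p-value (two-sided) = 0.40688
→ bracket: p>=0.10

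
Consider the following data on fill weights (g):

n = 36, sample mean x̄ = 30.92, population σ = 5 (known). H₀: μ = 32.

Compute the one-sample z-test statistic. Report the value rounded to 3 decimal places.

test statistic = -1.296

SE = σ/√n = 5/√36 = 0.8333
z = (x̄−μ₀)/SE = (30.92−32)/0.8333 = -1.2960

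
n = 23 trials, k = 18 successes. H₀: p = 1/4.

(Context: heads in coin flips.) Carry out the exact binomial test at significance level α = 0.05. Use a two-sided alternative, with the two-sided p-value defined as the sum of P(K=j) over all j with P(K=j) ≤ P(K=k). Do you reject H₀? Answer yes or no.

Exact binomial: n=23, k=18, p₀=1/4=0.2500
P(X=j) = C(n,j)·p₀^j·(1−p₀)^(n−j); p = Σ P(X=j) over j with P(X=j) ≤ P(X=18)
p-value (two-sided) = 0.00000
At α=0.05: p < α → reject H₀

reject H₀: yes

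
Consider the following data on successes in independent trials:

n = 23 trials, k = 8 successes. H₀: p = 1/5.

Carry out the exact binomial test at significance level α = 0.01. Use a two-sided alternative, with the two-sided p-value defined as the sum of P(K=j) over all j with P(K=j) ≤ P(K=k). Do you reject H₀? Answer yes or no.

Exact binomial: n=23, k=8, p₀=1/5=0.2000
P(X=j) = C(n,j)·p₀^j·(1−p₀)^(n−j); p = Σ P(X=j) over j with P(X=j) ≤ P(X=8)
p-value (two-sided) = 0.11135
At α=0.01: p ≥ α → fail to reject H₀

reject H₀: no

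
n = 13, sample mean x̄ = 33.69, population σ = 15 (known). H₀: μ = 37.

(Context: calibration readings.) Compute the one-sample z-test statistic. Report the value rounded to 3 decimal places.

SE = σ/√n = 15/√13 = 4.1603
z = (x̄−μ₀)/SE = (33.69−37)/4.1603 = -0.7956

test statistic = -0.796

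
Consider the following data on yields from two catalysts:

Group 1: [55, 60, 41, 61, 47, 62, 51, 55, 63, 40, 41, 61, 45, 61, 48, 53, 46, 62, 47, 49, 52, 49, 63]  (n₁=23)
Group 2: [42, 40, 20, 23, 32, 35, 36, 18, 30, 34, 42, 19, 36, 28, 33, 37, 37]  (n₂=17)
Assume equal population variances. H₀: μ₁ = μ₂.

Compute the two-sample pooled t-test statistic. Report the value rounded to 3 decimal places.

test statistic = 8.396

x̄₁=52.696, s₁=7.725, n₁=23
x̄₂=31.882, s₂=7.785, n₂=17
s_p² = [22·7.725² + 16·7.785²]/38 = 60.0693
SE = √(s_p²·(1/23+1/17)) = 2.4790
t = (52.696−31.882)/2.4790 = 8.3960
df = 38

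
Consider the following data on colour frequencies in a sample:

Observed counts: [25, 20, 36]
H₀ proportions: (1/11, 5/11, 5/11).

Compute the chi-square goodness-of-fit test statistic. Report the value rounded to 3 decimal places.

n = 81; E_i = n·p_i = [7.36, 36.82, 36.82]
χ² = (25−7.36)²/7.36 + (20−36.82)²/36.82 + (36−36.82)²/36.82 = 49.9407
df = 2

test statistic = 49.941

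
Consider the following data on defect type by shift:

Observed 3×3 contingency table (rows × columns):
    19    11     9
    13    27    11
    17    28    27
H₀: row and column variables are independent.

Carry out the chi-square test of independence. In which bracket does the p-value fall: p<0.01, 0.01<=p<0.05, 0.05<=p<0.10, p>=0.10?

Row totals [39, 51, 72], col totals [49, 66, 47], n=162
χ² = (19−11.80)²/11.80 + (11−15.89)²/15.89 + (9−11.31)²/11.31 + (13−15.43)²/15.43 + (27−20.78)²/20.78 + (11−14.80)²/14.80 + (17−21.78)²/21.78 + (28−29.33)²/29.33 + (27−20.89)²/20.89 = 12.4924
df = 4
p-value (upper-tail) = 0.01404
→ bracket: 0.01<=p<0.05

p-value bracket: 0.01<=p<0.05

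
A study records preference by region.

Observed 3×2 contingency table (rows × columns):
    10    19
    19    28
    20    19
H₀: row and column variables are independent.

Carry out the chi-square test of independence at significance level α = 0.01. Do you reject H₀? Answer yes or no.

Row totals [29, 47, 39], col totals [49, 66], n=115
χ² = (10−12.36)²/12.36 + (19−16.64)²/16.64 + (19−20.03)²/20.03 + (28−26.97)²/26.97 + (20−16.62)²/16.62 + (19−22.38)²/22.38 = 2.0744
df = 2
p-value (upper-tail) = 0.35444
At α=0.01: p ≥ α → fail to reject H₀

reject H₀: no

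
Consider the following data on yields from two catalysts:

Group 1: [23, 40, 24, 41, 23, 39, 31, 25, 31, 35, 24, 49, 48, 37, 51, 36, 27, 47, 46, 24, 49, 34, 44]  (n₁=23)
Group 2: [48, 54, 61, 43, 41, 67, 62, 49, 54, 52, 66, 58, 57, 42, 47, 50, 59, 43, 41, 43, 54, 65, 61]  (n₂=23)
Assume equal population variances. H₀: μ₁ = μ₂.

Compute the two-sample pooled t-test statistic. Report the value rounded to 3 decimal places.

test statistic = -6.285

x̄₁=36.000, s₁=9.700, n₁=23
x̄₂=52.913, s₂=8.512, n₂=23
s_p² = [22·9.700² + 22·8.512²]/44 = 83.2688
SE = √(s_p²·(1/23+1/23)) = 2.6909
t = (36.000−52.913)/2.6909 = -6.2854
df = 44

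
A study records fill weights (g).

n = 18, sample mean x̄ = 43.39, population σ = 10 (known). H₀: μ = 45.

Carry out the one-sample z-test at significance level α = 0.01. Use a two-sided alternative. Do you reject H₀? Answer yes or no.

SE = σ/√n = 10/√18 = 2.3570
z = (x̄−μ₀)/SE = (43.39−45)/2.3570 = -0.6831
p-value (two-sided) = 0.49457
At α=0.01: p ≥ α → fail to reject H₀

reject H₀: no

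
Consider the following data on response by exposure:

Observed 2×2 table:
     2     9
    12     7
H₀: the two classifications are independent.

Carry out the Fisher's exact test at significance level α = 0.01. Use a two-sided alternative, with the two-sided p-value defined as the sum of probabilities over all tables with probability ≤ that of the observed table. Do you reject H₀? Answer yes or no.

Margins: r₁=11, r₂=19, c₁=14, c₂=16, n=30
p_obs = C(11,2)·C(19,12)/C(30,14); sum pmf over tables with pmf ≤ p_obs
p-value (two-sided) = 0.02589
At α=0.01: p ≥ α → fail to reject H₀

reject H₀: no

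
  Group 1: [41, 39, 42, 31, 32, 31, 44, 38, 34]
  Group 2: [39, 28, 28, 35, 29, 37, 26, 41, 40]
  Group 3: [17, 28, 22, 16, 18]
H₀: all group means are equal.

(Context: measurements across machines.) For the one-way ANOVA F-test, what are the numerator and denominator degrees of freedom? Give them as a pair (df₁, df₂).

degrees of freedom = [2, 20]

k = 3 groups, N = 23 total
df = (k−1, N−k) = (3−1, 23−3) = (2, 20)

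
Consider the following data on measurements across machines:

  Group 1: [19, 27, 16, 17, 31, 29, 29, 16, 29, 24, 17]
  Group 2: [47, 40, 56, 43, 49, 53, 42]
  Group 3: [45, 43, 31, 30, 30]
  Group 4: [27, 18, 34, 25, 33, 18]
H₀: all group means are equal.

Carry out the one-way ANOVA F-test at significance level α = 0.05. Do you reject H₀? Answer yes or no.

Group means [23.09, 47.14, 35.80, 25.83], grand mean 31.655
SSB = Σnᵢ(x̄ᵢ−x̄)² = 2775.152; SSW = ΣΣ(x−x̄ᵢ)² = 1055.400
MSB = 2775.152/3 = 925.0507; MSW = 1055.400/25 = 42.2160
F = MSB/MSW = 21.9123
df = (3, 25)
p-value (upper-tail) = 0.00000
At α=0.05: p < α → reject H₀

reject H₀: yes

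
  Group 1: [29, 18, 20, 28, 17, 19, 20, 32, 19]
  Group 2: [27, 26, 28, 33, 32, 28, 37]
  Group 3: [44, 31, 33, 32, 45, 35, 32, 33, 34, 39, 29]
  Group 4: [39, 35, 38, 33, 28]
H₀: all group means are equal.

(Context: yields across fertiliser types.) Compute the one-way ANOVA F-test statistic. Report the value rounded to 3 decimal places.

Group means [22.44, 30.14, 35.18, 34.60], grand mean 30.406
SSB = Σnᵢ(x̄ᵢ−x̄)² = 909.803; SSW = ΣΣ(x−x̄ᵢ)² = 697.916
MSB = 909.803/3 = 303.2677; MSW = 697.916/28 = 24.9256
F = MSB/MSW = 12.1669
df = (3, 28)

test statistic = 12.167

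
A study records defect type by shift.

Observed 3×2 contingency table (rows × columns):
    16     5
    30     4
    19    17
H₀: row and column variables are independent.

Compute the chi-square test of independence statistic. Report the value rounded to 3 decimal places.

test statistic = 11.075

Row totals [21, 34, 36], col totals [65, 26], n=91
χ² = (16−15.00)²/15.00 + (5−6.00)²/6.00 + (30−24.29)²/24.29 + (4−9.71)²/9.71 + (19−25.71)²/25.71 + (17−10.29)²/10.29 = 11.0753
df = 2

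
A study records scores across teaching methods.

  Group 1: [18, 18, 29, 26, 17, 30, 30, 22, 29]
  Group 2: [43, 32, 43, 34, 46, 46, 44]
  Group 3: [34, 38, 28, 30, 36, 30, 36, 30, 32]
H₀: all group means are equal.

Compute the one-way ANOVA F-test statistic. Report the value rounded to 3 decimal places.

Group means [24.33, 41.14, 32.67], grand mean 32.040
SSB = Σnᵢ(x̄ᵢ−x̄)² = 1118.103; SSW = ΣΣ(x−x̄ᵢ)² = 542.857
MSB = 1118.103/2 = 559.0514; MSW = 542.857/22 = 24.6753
F = MSB/MSW = 22.6563
df = (2, 22)

test statistic = 22.656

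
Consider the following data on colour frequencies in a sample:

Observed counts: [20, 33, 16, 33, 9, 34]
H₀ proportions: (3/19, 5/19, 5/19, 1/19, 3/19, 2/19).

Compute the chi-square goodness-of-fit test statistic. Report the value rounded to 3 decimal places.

test statistic = 129.692

n = 145; E_i = n·p_i = [22.89, 38.16, 38.16, 7.63, 22.89, 15.26]
χ² = (20−22.89)²/22.89 + (33−38.16)²/38.16 + (16−38.16)²/38.16 + (33−7.63)²/7.63 + (9−22.89)²/22.89 + (34−15.26)²/15.26 = 129.6920
df = 5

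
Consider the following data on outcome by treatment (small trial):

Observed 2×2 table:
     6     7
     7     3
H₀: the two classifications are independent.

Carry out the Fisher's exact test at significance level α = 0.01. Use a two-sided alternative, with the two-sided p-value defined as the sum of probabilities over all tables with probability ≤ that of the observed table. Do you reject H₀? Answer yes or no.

reject H₀: no

Margins: r₁=13, r₂=10, c₁=13, c₂=10, n=23
p_obs = C(13,6)·C(10,7)/C(23,13); sum pmf over tables with pmf ≤ p_obs
p-value (two-sided) = 0.40153
At α=0.01: p ≥ α → fail to reject H₀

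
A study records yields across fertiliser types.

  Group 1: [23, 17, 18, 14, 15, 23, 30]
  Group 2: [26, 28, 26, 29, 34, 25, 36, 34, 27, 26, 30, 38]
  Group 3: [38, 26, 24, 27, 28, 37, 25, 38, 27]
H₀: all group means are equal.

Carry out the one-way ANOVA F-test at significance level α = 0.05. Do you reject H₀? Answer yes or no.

reject H₀: yes

Group means [20.00, 29.92, 30.00], grand mean 27.464
SSB = Σnᵢ(x̄ᵢ−x̄)² = 520.048; SSW = ΣΣ(x−x̄ᵢ)² = 686.917
MSB = 520.048/2 = 260.0238; MSW = 686.917/25 = 27.4767
F = MSB/MSW = 9.4634
df = (2, 25)
p-value (upper-tail) = 0.00087
At α=0.05: p < α → reject H₀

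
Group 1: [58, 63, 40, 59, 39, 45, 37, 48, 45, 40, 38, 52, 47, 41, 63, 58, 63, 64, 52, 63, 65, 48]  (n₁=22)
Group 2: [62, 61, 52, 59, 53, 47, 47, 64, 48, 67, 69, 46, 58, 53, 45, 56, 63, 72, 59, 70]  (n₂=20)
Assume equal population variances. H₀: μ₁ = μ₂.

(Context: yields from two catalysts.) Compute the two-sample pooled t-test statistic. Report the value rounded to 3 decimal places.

x̄₁=51.273, s₁=9.905, n₁=22
x̄₂=57.550, s₂=8.494, n₂=20
s_p² = [21·9.905² + 19·8.494²]/40 = 85.7828
SE = √(s_p²·(1/22+1/20)) = 2.8615
t = (51.273−57.550)/2.8615 = -2.1937
df = 40

test statistic = -2.194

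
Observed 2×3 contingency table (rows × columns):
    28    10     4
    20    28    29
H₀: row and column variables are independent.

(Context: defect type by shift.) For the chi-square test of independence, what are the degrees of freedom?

df = (r−1)(c−1) = (2−1)·(3−1) = 2

degrees of freedom = 2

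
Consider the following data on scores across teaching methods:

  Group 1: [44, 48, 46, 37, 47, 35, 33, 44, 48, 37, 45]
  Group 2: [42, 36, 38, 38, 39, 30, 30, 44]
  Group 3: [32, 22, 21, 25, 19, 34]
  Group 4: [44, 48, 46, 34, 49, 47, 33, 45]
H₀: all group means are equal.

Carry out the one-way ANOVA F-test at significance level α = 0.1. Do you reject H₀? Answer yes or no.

reject H₀: yes

Group means [42.18, 37.12, 25.50, 43.25], grand mean 38.182
SSB = Σnᵢ(x̄ᵢ−x̄)² = 1355.398; SSW = ΣΣ(x−x̄ᵢ)² = 949.511
MSB = 1355.398/3 = 451.7992; MSW = 949.511/29 = 32.7418
F = MSB/MSW = 13.7989
df = (3, 29)
p-value (upper-tail) = 0.00001
At α=0.1: p < α → reject H₀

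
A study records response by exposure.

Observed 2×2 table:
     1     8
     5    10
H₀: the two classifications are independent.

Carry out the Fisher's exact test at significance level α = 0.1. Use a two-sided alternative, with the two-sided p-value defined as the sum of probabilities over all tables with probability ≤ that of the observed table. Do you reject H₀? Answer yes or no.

Margins: r₁=9, r₂=15, c₁=6, c₂=18, n=24
p_obs = C(9,1)·C(15,5)/C(24,6); sum pmf over tables with pmf ≤ p_obs
p-value (two-sided) = 0.35095
At α=0.1: p ≥ α → fail to reject H₀

reject H₀: no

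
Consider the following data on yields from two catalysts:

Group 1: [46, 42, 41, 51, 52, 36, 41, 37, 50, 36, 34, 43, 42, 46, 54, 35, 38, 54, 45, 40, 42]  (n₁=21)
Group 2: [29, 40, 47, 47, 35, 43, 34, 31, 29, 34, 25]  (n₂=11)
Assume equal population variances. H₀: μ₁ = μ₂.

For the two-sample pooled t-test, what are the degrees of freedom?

degrees of freedom = 30

df = n₁ + n₂ − 2 = 21 + 11 − 2 = 30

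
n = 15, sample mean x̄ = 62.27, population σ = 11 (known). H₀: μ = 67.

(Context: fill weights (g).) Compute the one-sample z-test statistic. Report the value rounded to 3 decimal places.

test statistic = -1.665

SE = σ/√n = 11/√15 = 2.8402
z = (x̄−μ₀)/SE = (62.27−67)/2.8402 = -1.6654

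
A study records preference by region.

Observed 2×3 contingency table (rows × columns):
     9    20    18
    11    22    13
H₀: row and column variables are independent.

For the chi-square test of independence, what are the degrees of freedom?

degrees of freedom = 2

df = (r−1)(c−1) = (2−1)·(3−1) = 2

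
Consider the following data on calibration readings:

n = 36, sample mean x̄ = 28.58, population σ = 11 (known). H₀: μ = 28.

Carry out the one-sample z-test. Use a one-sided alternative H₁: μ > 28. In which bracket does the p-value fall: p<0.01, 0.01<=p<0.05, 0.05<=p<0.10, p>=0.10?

SE = σ/√n = 11/√36 = 1.8333
z = (x̄−μ₀)/SE = (28.58−28)/1.8333 = 0.3164
p-value (one-sided, H₁ greater) = 0.37586
→ bracket: p>=0.10

p-value bracket: p>=0.10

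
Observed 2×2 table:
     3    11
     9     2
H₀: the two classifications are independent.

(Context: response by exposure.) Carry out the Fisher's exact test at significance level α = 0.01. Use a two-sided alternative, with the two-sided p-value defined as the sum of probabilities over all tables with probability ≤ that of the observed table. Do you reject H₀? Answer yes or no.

reject H₀: yes

Margins: r₁=14, r₂=11, c₁=12, c₂=13, n=25
p_obs = C(14,3)·C(11,9)/C(25,12); sum pmf over tables with pmf ≤ p_obs
p-value (two-sided) = 0.00483
At α=0.01: p < α → reject H₀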